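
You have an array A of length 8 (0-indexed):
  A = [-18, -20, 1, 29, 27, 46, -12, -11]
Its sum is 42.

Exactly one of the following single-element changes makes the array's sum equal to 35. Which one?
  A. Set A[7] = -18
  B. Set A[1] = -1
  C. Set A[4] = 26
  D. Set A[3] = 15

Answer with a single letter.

Answer: A

Derivation:
Option A: A[7] -11->-18, delta=-7, new_sum=42+(-7)=35 <-- matches target
Option B: A[1] -20->-1, delta=19, new_sum=42+(19)=61
Option C: A[4] 27->26, delta=-1, new_sum=42+(-1)=41
Option D: A[3] 29->15, delta=-14, new_sum=42+(-14)=28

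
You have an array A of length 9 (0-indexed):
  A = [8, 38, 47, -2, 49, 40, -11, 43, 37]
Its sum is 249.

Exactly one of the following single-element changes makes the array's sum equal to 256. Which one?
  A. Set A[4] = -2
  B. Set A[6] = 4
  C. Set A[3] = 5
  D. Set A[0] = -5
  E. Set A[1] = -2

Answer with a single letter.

Option A: A[4] 49->-2, delta=-51, new_sum=249+(-51)=198
Option B: A[6] -11->4, delta=15, new_sum=249+(15)=264
Option C: A[3] -2->5, delta=7, new_sum=249+(7)=256 <-- matches target
Option D: A[0] 8->-5, delta=-13, new_sum=249+(-13)=236
Option E: A[1] 38->-2, delta=-40, new_sum=249+(-40)=209

Answer: C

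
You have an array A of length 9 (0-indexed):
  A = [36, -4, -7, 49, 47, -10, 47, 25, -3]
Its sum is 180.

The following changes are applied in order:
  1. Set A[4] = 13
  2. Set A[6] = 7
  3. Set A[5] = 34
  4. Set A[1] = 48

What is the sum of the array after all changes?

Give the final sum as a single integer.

Initial sum: 180
Change 1: A[4] 47 -> 13, delta = -34, sum = 146
Change 2: A[6] 47 -> 7, delta = -40, sum = 106
Change 3: A[5] -10 -> 34, delta = 44, sum = 150
Change 4: A[1] -4 -> 48, delta = 52, sum = 202

Answer: 202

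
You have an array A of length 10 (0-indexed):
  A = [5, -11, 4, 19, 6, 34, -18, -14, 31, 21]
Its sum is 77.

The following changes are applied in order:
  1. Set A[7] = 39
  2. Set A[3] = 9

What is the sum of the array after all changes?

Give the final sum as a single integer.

Answer: 120

Derivation:
Initial sum: 77
Change 1: A[7] -14 -> 39, delta = 53, sum = 130
Change 2: A[3] 19 -> 9, delta = -10, sum = 120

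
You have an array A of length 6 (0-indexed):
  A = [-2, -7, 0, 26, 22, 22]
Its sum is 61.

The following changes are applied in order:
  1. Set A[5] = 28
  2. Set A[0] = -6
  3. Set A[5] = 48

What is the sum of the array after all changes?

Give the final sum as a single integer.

Answer: 83

Derivation:
Initial sum: 61
Change 1: A[5] 22 -> 28, delta = 6, sum = 67
Change 2: A[0] -2 -> -6, delta = -4, sum = 63
Change 3: A[5] 28 -> 48, delta = 20, sum = 83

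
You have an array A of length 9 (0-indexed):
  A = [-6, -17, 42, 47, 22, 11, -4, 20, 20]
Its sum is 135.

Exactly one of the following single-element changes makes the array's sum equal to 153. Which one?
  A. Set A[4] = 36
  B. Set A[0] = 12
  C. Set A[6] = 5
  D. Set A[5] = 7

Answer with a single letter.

Option A: A[4] 22->36, delta=14, new_sum=135+(14)=149
Option B: A[0] -6->12, delta=18, new_sum=135+(18)=153 <-- matches target
Option C: A[6] -4->5, delta=9, new_sum=135+(9)=144
Option D: A[5] 11->7, delta=-4, new_sum=135+(-4)=131

Answer: B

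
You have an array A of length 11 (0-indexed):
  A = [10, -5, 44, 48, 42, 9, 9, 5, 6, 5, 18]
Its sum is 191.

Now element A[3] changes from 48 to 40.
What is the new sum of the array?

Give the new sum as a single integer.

Answer: 183

Derivation:
Old value at index 3: 48
New value at index 3: 40
Delta = 40 - 48 = -8
New sum = old_sum + delta = 191 + (-8) = 183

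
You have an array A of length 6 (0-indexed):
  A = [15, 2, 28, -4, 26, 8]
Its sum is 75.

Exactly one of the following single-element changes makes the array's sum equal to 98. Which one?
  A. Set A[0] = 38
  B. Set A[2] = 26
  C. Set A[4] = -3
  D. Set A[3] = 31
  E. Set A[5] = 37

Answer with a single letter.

Option A: A[0] 15->38, delta=23, new_sum=75+(23)=98 <-- matches target
Option B: A[2] 28->26, delta=-2, new_sum=75+(-2)=73
Option C: A[4] 26->-3, delta=-29, new_sum=75+(-29)=46
Option D: A[3] -4->31, delta=35, new_sum=75+(35)=110
Option E: A[5] 8->37, delta=29, new_sum=75+(29)=104

Answer: A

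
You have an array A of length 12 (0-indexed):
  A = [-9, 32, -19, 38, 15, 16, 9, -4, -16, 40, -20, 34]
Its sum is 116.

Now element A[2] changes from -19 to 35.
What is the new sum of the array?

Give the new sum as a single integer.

Answer: 170

Derivation:
Old value at index 2: -19
New value at index 2: 35
Delta = 35 - -19 = 54
New sum = old_sum + delta = 116 + (54) = 170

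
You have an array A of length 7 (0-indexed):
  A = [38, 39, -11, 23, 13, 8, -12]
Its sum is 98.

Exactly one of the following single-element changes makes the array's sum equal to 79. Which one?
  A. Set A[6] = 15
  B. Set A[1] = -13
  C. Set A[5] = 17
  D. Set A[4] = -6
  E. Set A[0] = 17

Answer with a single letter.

Option A: A[6] -12->15, delta=27, new_sum=98+(27)=125
Option B: A[1] 39->-13, delta=-52, new_sum=98+(-52)=46
Option C: A[5] 8->17, delta=9, new_sum=98+(9)=107
Option D: A[4] 13->-6, delta=-19, new_sum=98+(-19)=79 <-- matches target
Option E: A[0] 38->17, delta=-21, new_sum=98+(-21)=77

Answer: D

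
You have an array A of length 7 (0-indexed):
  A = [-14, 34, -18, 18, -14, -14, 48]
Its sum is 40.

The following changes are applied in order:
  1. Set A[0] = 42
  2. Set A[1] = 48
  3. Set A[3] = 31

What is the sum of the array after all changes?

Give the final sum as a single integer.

Initial sum: 40
Change 1: A[0] -14 -> 42, delta = 56, sum = 96
Change 2: A[1] 34 -> 48, delta = 14, sum = 110
Change 3: A[3] 18 -> 31, delta = 13, sum = 123

Answer: 123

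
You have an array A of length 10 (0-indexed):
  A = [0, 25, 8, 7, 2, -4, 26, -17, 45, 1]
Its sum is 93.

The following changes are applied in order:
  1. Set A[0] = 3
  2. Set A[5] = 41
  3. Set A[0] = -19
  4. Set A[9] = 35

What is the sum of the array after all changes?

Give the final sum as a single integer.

Answer: 153

Derivation:
Initial sum: 93
Change 1: A[0] 0 -> 3, delta = 3, sum = 96
Change 2: A[5] -4 -> 41, delta = 45, sum = 141
Change 3: A[0] 3 -> -19, delta = -22, sum = 119
Change 4: A[9] 1 -> 35, delta = 34, sum = 153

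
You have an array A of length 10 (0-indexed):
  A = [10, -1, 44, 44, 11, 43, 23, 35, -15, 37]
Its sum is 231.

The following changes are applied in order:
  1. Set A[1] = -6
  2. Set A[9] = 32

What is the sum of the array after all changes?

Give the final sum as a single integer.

Initial sum: 231
Change 1: A[1] -1 -> -6, delta = -5, sum = 226
Change 2: A[9] 37 -> 32, delta = -5, sum = 221

Answer: 221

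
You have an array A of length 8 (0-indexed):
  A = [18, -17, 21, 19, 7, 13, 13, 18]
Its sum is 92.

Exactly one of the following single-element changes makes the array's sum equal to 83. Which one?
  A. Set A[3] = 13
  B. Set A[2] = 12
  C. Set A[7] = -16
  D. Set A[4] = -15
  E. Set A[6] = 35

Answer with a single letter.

Option A: A[3] 19->13, delta=-6, new_sum=92+(-6)=86
Option B: A[2] 21->12, delta=-9, new_sum=92+(-9)=83 <-- matches target
Option C: A[7] 18->-16, delta=-34, new_sum=92+(-34)=58
Option D: A[4] 7->-15, delta=-22, new_sum=92+(-22)=70
Option E: A[6] 13->35, delta=22, new_sum=92+(22)=114

Answer: B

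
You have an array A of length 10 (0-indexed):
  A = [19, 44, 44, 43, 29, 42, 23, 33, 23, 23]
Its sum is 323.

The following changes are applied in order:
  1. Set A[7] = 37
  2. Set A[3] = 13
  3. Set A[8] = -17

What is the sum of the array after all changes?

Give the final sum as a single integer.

Answer: 257

Derivation:
Initial sum: 323
Change 1: A[7] 33 -> 37, delta = 4, sum = 327
Change 2: A[3] 43 -> 13, delta = -30, sum = 297
Change 3: A[8] 23 -> -17, delta = -40, sum = 257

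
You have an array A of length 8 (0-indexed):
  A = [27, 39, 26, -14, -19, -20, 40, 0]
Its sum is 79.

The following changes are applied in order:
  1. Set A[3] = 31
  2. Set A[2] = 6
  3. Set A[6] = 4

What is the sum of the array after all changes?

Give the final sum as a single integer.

Initial sum: 79
Change 1: A[3] -14 -> 31, delta = 45, sum = 124
Change 2: A[2] 26 -> 6, delta = -20, sum = 104
Change 3: A[6] 40 -> 4, delta = -36, sum = 68

Answer: 68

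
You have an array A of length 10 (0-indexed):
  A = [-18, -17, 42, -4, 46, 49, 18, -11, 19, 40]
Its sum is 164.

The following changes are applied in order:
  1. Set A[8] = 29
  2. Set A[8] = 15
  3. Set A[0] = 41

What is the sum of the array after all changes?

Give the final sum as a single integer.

Answer: 219

Derivation:
Initial sum: 164
Change 1: A[8] 19 -> 29, delta = 10, sum = 174
Change 2: A[8] 29 -> 15, delta = -14, sum = 160
Change 3: A[0] -18 -> 41, delta = 59, sum = 219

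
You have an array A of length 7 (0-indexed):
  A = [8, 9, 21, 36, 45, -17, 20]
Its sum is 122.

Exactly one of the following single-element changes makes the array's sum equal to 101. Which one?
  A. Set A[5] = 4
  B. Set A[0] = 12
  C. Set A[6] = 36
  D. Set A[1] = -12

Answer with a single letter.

Option A: A[5] -17->4, delta=21, new_sum=122+(21)=143
Option B: A[0] 8->12, delta=4, new_sum=122+(4)=126
Option C: A[6] 20->36, delta=16, new_sum=122+(16)=138
Option D: A[1] 9->-12, delta=-21, new_sum=122+(-21)=101 <-- matches target

Answer: D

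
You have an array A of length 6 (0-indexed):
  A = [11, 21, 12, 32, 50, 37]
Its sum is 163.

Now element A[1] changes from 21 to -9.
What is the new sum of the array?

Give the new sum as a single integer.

Answer: 133

Derivation:
Old value at index 1: 21
New value at index 1: -9
Delta = -9 - 21 = -30
New sum = old_sum + delta = 163 + (-30) = 133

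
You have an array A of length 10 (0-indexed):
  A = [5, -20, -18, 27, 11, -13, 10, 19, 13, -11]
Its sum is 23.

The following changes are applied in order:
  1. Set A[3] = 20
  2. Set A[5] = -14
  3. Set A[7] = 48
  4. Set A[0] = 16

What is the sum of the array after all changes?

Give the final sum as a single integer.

Initial sum: 23
Change 1: A[3] 27 -> 20, delta = -7, sum = 16
Change 2: A[5] -13 -> -14, delta = -1, sum = 15
Change 3: A[7] 19 -> 48, delta = 29, sum = 44
Change 4: A[0] 5 -> 16, delta = 11, sum = 55

Answer: 55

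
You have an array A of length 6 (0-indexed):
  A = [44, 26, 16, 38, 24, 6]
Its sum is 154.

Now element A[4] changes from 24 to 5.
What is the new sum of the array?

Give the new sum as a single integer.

Old value at index 4: 24
New value at index 4: 5
Delta = 5 - 24 = -19
New sum = old_sum + delta = 154 + (-19) = 135

Answer: 135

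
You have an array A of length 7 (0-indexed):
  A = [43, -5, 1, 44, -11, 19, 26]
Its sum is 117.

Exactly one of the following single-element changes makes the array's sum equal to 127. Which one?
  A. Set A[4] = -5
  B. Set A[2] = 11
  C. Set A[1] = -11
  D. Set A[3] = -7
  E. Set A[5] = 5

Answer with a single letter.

Answer: B

Derivation:
Option A: A[4] -11->-5, delta=6, new_sum=117+(6)=123
Option B: A[2] 1->11, delta=10, new_sum=117+(10)=127 <-- matches target
Option C: A[1] -5->-11, delta=-6, new_sum=117+(-6)=111
Option D: A[3] 44->-7, delta=-51, new_sum=117+(-51)=66
Option E: A[5] 19->5, delta=-14, new_sum=117+(-14)=103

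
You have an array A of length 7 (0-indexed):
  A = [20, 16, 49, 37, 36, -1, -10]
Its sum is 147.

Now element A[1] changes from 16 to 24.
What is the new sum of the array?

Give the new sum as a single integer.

Answer: 155

Derivation:
Old value at index 1: 16
New value at index 1: 24
Delta = 24 - 16 = 8
New sum = old_sum + delta = 147 + (8) = 155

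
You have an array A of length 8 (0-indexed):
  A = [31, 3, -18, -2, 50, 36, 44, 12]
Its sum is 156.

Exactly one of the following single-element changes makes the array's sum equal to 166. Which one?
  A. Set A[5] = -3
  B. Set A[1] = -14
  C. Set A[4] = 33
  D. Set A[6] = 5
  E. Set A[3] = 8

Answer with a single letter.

Answer: E

Derivation:
Option A: A[5] 36->-3, delta=-39, new_sum=156+(-39)=117
Option B: A[1] 3->-14, delta=-17, new_sum=156+(-17)=139
Option C: A[4] 50->33, delta=-17, new_sum=156+(-17)=139
Option D: A[6] 44->5, delta=-39, new_sum=156+(-39)=117
Option E: A[3] -2->8, delta=10, new_sum=156+(10)=166 <-- matches target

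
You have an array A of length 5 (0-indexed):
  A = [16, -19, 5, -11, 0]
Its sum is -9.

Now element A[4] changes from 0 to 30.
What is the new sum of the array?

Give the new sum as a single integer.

Old value at index 4: 0
New value at index 4: 30
Delta = 30 - 0 = 30
New sum = old_sum + delta = -9 + (30) = 21

Answer: 21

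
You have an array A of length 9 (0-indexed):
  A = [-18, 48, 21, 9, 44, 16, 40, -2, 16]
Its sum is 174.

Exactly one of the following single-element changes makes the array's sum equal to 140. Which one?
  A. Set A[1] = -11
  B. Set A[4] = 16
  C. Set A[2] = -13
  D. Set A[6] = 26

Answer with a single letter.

Option A: A[1] 48->-11, delta=-59, new_sum=174+(-59)=115
Option B: A[4] 44->16, delta=-28, new_sum=174+(-28)=146
Option C: A[2] 21->-13, delta=-34, new_sum=174+(-34)=140 <-- matches target
Option D: A[6] 40->26, delta=-14, new_sum=174+(-14)=160

Answer: C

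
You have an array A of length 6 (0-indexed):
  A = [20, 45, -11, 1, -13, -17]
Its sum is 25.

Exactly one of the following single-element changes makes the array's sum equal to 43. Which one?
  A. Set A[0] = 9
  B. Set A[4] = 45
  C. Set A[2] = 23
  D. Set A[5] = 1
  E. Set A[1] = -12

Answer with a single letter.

Answer: D

Derivation:
Option A: A[0] 20->9, delta=-11, new_sum=25+(-11)=14
Option B: A[4] -13->45, delta=58, new_sum=25+(58)=83
Option C: A[2] -11->23, delta=34, new_sum=25+(34)=59
Option D: A[5] -17->1, delta=18, new_sum=25+(18)=43 <-- matches target
Option E: A[1] 45->-12, delta=-57, new_sum=25+(-57)=-32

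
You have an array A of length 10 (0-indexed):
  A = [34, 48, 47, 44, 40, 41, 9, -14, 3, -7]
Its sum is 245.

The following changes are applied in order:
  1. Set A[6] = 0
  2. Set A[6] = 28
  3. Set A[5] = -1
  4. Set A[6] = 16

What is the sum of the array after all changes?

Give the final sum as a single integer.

Initial sum: 245
Change 1: A[6] 9 -> 0, delta = -9, sum = 236
Change 2: A[6] 0 -> 28, delta = 28, sum = 264
Change 3: A[5] 41 -> -1, delta = -42, sum = 222
Change 4: A[6] 28 -> 16, delta = -12, sum = 210

Answer: 210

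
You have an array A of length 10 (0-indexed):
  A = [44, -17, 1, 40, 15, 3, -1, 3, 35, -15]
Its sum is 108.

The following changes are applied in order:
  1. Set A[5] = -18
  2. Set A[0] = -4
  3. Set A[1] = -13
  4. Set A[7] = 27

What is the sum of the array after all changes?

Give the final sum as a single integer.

Initial sum: 108
Change 1: A[5] 3 -> -18, delta = -21, sum = 87
Change 2: A[0] 44 -> -4, delta = -48, sum = 39
Change 3: A[1] -17 -> -13, delta = 4, sum = 43
Change 4: A[7] 3 -> 27, delta = 24, sum = 67

Answer: 67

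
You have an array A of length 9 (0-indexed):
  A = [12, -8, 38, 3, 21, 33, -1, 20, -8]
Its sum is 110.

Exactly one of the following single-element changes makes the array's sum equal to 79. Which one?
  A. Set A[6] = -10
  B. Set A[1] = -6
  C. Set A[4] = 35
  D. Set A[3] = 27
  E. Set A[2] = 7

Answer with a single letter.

Answer: E

Derivation:
Option A: A[6] -1->-10, delta=-9, new_sum=110+(-9)=101
Option B: A[1] -8->-6, delta=2, new_sum=110+(2)=112
Option C: A[4] 21->35, delta=14, new_sum=110+(14)=124
Option D: A[3] 3->27, delta=24, new_sum=110+(24)=134
Option E: A[2] 38->7, delta=-31, new_sum=110+(-31)=79 <-- matches target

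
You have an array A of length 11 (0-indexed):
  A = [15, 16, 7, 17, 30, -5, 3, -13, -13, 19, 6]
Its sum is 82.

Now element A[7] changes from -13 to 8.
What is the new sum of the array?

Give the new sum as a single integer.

Answer: 103

Derivation:
Old value at index 7: -13
New value at index 7: 8
Delta = 8 - -13 = 21
New sum = old_sum + delta = 82 + (21) = 103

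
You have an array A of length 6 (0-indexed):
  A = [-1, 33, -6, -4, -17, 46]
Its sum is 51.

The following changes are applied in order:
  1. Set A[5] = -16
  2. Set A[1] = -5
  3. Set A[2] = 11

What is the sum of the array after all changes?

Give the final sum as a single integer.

Initial sum: 51
Change 1: A[5] 46 -> -16, delta = -62, sum = -11
Change 2: A[1] 33 -> -5, delta = -38, sum = -49
Change 3: A[2] -6 -> 11, delta = 17, sum = -32

Answer: -32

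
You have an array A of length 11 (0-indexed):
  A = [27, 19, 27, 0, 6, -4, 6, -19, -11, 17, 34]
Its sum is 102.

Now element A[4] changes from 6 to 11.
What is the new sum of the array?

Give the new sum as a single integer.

Answer: 107

Derivation:
Old value at index 4: 6
New value at index 4: 11
Delta = 11 - 6 = 5
New sum = old_sum + delta = 102 + (5) = 107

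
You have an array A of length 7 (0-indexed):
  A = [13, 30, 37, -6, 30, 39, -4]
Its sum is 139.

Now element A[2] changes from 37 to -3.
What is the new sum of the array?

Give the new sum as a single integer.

Old value at index 2: 37
New value at index 2: -3
Delta = -3 - 37 = -40
New sum = old_sum + delta = 139 + (-40) = 99

Answer: 99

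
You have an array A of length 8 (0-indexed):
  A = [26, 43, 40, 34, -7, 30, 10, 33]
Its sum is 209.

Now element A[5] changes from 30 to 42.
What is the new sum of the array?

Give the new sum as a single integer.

Answer: 221

Derivation:
Old value at index 5: 30
New value at index 5: 42
Delta = 42 - 30 = 12
New sum = old_sum + delta = 209 + (12) = 221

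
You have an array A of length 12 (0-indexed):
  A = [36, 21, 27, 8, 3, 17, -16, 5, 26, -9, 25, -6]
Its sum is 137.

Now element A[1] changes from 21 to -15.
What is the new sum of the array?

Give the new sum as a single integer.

Old value at index 1: 21
New value at index 1: -15
Delta = -15 - 21 = -36
New sum = old_sum + delta = 137 + (-36) = 101

Answer: 101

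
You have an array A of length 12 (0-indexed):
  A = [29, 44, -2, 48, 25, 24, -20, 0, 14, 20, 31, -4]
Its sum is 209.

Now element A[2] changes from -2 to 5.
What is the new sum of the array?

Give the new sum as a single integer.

Old value at index 2: -2
New value at index 2: 5
Delta = 5 - -2 = 7
New sum = old_sum + delta = 209 + (7) = 216

Answer: 216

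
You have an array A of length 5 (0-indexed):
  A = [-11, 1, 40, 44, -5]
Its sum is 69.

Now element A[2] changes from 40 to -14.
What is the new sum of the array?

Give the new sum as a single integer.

Answer: 15

Derivation:
Old value at index 2: 40
New value at index 2: -14
Delta = -14 - 40 = -54
New sum = old_sum + delta = 69 + (-54) = 15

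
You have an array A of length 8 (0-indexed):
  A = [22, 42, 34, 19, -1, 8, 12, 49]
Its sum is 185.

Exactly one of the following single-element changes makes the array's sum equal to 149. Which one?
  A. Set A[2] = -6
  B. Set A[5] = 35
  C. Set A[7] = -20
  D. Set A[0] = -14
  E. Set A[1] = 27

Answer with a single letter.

Answer: D

Derivation:
Option A: A[2] 34->-6, delta=-40, new_sum=185+(-40)=145
Option B: A[5] 8->35, delta=27, new_sum=185+(27)=212
Option C: A[7] 49->-20, delta=-69, new_sum=185+(-69)=116
Option D: A[0] 22->-14, delta=-36, new_sum=185+(-36)=149 <-- matches target
Option E: A[1] 42->27, delta=-15, new_sum=185+(-15)=170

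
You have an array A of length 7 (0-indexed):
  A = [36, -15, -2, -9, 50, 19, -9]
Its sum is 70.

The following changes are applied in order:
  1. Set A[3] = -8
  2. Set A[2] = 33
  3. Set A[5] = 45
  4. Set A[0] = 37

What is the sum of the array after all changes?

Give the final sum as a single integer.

Initial sum: 70
Change 1: A[3] -9 -> -8, delta = 1, sum = 71
Change 2: A[2] -2 -> 33, delta = 35, sum = 106
Change 3: A[5] 19 -> 45, delta = 26, sum = 132
Change 4: A[0] 36 -> 37, delta = 1, sum = 133

Answer: 133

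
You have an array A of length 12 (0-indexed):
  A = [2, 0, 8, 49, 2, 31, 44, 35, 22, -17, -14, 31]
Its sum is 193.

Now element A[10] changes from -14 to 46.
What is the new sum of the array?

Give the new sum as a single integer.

Answer: 253

Derivation:
Old value at index 10: -14
New value at index 10: 46
Delta = 46 - -14 = 60
New sum = old_sum + delta = 193 + (60) = 253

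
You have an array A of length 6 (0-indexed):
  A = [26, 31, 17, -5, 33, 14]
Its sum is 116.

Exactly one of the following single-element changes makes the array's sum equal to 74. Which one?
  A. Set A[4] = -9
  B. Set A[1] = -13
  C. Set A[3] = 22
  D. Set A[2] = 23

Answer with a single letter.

Option A: A[4] 33->-9, delta=-42, new_sum=116+(-42)=74 <-- matches target
Option B: A[1] 31->-13, delta=-44, new_sum=116+(-44)=72
Option C: A[3] -5->22, delta=27, new_sum=116+(27)=143
Option D: A[2] 17->23, delta=6, new_sum=116+(6)=122

Answer: A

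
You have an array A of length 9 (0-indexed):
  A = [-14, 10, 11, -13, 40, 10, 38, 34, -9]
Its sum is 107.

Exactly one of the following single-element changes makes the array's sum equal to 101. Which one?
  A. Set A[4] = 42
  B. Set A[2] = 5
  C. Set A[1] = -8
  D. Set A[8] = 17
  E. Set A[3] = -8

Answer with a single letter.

Answer: B

Derivation:
Option A: A[4] 40->42, delta=2, new_sum=107+(2)=109
Option B: A[2] 11->5, delta=-6, new_sum=107+(-6)=101 <-- matches target
Option C: A[1] 10->-8, delta=-18, new_sum=107+(-18)=89
Option D: A[8] -9->17, delta=26, new_sum=107+(26)=133
Option E: A[3] -13->-8, delta=5, new_sum=107+(5)=112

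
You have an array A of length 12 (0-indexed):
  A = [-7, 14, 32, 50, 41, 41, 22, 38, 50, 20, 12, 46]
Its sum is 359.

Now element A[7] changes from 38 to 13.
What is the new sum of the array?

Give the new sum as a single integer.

Answer: 334

Derivation:
Old value at index 7: 38
New value at index 7: 13
Delta = 13 - 38 = -25
New sum = old_sum + delta = 359 + (-25) = 334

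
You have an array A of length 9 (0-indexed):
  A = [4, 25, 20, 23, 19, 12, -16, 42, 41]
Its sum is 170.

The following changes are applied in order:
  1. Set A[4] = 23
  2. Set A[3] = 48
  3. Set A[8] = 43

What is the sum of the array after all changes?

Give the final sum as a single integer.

Initial sum: 170
Change 1: A[4] 19 -> 23, delta = 4, sum = 174
Change 2: A[3] 23 -> 48, delta = 25, sum = 199
Change 3: A[8] 41 -> 43, delta = 2, sum = 201

Answer: 201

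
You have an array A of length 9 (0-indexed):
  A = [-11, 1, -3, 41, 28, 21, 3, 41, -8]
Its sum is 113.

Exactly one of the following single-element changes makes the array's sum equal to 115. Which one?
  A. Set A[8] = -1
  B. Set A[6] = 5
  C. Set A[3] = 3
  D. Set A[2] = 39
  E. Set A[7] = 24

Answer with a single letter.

Option A: A[8] -8->-1, delta=7, new_sum=113+(7)=120
Option B: A[6] 3->5, delta=2, new_sum=113+(2)=115 <-- matches target
Option C: A[3] 41->3, delta=-38, new_sum=113+(-38)=75
Option D: A[2] -3->39, delta=42, new_sum=113+(42)=155
Option E: A[7] 41->24, delta=-17, new_sum=113+(-17)=96

Answer: B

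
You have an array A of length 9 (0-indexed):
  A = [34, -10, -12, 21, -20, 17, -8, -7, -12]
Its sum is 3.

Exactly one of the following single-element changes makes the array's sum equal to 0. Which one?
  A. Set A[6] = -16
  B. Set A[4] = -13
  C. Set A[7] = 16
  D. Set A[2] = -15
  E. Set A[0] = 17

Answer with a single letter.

Option A: A[6] -8->-16, delta=-8, new_sum=3+(-8)=-5
Option B: A[4] -20->-13, delta=7, new_sum=3+(7)=10
Option C: A[7] -7->16, delta=23, new_sum=3+(23)=26
Option D: A[2] -12->-15, delta=-3, new_sum=3+(-3)=0 <-- matches target
Option E: A[0] 34->17, delta=-17, new_sum=3+(-17)=-14

Answer: D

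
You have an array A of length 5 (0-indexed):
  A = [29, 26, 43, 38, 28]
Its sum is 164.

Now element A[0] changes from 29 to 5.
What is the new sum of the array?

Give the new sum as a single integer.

Answer: 140

Derivation:
Old value at index 0: 29
New value at index 0: 5
Delta = 5 - 29 = -24
New sum = old_sum + delta = 164 + (-24) = 140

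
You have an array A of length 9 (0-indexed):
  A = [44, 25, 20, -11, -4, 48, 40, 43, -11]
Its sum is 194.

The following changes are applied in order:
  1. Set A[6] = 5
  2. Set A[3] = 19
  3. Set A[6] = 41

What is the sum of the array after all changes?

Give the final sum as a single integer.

Answer: 225

Derivation:
Initial sum: 194
Change 1: A[6] 40 -> 5, delta = -35, sum = 159
Change 2: A[3] -11 -> 19, delta = 30, sum = 189
Change 3: A[6] 5 -> 41, delta = 36, sum = 225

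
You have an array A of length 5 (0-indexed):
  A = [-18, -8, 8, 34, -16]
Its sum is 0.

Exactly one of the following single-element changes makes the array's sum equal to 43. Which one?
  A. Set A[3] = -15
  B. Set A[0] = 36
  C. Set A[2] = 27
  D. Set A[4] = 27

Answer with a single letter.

Answer: D

Derivation:
Option A: A[3] 34->-15, delta=-49, new_sum=0+(-49)=-49
Option B: A[0] -18->36, delta=54, new_sum=0+(54)=54
Option C: A[2] 8->27, delta=19, new_sum=0+(19)=19
Option D: A[4] -16->27, delta=43, new_sum=0+(43)=43 <-- matches target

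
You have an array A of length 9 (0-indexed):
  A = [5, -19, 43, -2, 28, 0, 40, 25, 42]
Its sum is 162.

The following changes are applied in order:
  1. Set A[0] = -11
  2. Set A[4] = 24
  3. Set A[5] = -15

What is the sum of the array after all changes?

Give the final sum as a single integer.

Initial sum: 162
Change 1: A[0] 5 -> -11, delta = -16, sum = 146
Change 2: A[4] 28 -> 24, delta = -4, sum = 142
Change 3: A[5] 0 -> -15, delta = -15, sum = 127

Answer: 127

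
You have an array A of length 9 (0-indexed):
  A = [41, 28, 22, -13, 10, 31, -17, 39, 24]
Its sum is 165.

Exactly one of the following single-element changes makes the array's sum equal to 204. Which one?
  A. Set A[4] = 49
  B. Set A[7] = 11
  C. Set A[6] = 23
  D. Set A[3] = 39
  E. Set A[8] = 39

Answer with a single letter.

Option A: A[4] 10->49, delta=39, new_sum=165+(39)=204 <-- matches target
Option B: A[7] 39->11, delta=-28, new_sum=165+(-28)=137
Option C: A[6] -17->23, delta=40, new_sum=165+(40)=205
Option D: A[3] -13->39, delta=52, new_sum=165+(52)=217
Option E: A[8] 24->39, delta=15, new_sum=165+(15)=180

Answer: A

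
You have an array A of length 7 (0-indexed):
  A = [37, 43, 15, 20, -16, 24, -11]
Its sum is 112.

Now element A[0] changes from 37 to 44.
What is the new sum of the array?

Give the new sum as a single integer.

Answer: 119

Derivation:
Old value at index 0: 37
New value at index 0: 44
Delta = 44 - 37 = 7
New sum = old_sum + delta = 112 + (7) = 119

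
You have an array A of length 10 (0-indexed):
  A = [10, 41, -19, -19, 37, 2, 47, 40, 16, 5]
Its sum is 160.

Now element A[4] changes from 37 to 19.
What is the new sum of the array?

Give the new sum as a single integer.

Old value at index 4: 37
New value at index 4: 19
Delta = 19 - 37 = -18
New sum = old_sum + delta = 160 + (-18) = 142

Answer: 142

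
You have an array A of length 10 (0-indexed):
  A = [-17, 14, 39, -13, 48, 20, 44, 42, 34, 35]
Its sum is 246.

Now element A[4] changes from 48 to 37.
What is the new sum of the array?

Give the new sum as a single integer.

Answer: 235

Derivation:
Old value at index 4: 48
New value at index 4: 37
Delta = 37 - 48 = -11
New sum = old_sum + delta = 246 + (-11) = 235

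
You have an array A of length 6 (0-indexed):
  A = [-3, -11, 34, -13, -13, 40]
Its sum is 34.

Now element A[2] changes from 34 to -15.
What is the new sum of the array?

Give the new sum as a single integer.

Old value at index 2: 34
New value at index 2: -15
Delta = -15 - 34 = -49
New sum = old_sum + delta = 34 + (-49) = -15

Answer: -15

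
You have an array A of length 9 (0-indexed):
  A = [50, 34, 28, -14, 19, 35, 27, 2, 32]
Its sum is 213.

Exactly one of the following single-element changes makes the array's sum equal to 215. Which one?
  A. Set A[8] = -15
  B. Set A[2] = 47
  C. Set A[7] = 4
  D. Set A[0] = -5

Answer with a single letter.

Answer: C

Derivation:
Option A: A[8] 32->-15, delta=-47, new_sum=213+(-47)=166
Option B: A[2] 28->47, delta=19, new_sum=213+(19)=232
Option C: A[7] 2->4, delta=2, new_sum=213+(2)=215 <-- matches target
Option D: A[0] 50->-5, delta=-55, new_sum=213+(-55)=158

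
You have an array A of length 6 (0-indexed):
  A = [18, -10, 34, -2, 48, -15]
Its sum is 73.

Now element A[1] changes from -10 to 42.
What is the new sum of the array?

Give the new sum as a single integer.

Old value at index 1: -10
New value at index 1: 42
Delta = 42 - -10 = 52
New sum = old_sum + delta = 73 + (52) = 125

Answer: 125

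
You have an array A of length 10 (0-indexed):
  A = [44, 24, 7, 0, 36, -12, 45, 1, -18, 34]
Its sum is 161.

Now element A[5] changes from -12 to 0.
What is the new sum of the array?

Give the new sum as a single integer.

Old value at index 5: -12
New value at index 5: 0
Delta = 0 - -12 = 12
New sum = old_sum + delta = 161 + (12) = 173

Answer: 173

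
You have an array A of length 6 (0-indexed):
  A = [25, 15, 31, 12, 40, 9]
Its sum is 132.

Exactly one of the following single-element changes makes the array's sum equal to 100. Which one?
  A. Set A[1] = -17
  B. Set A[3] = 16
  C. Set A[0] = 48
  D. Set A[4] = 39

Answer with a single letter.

Option A: A[1] 15->-17, delta=-32, new_sum=132+(-32)=100 <-- matches target
Option B: A[3] 12->16, delta=4, new_sum=132+(4)=136
Option C: A[0] 25->48, delta=23, new_sum=132+(23)=155
Option D: A[4] 40->39, delta=-1, new_sum=132+(-1)=131

Answer: A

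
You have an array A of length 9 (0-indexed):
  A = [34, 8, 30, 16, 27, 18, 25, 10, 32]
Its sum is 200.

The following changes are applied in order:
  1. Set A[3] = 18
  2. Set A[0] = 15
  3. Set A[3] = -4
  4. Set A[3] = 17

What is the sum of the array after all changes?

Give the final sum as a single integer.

Initial sum: 200
Change 1: A[3] 16 -> 18, delta = 2, sum = 202
Change 2: A[0] 34 -> 15, delta = -19, sum = 183
Change 3: A[3] 18 -> -4, delta = -22, sum = 161
Change 4: A[3] -4 -> 17, delta = 21, sum = 182

Answer: 182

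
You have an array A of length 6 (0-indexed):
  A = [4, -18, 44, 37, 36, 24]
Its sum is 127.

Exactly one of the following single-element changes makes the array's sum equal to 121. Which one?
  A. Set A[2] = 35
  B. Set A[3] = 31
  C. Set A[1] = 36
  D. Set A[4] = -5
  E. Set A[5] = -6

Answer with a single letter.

Answer: B

Derivation:
Option A: A[2] 44->35, delta=-9, new_sum=127+(-9)=118
Option B: A[3] 37->31, delta=-6, new_sum=127+(-6)=121 <-- matches target
Option C: A[1] -18->36, delta=54, new_sum=127+(54)=181
Option D: A[4] 36->-5, delta=-41, new_sum=127+(-41)=86
Option E: A[5] 24->-6, delta=-30, new_sum=127+(-30)=97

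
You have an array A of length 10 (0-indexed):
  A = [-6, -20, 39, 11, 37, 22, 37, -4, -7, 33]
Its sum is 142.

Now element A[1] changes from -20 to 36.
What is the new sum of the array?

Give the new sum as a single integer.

Answer: 198

Derivation:
Old value at index 1: -20
New value at index 1: 36
Delta = 36 - -20 = 56
New sum = old_sum + delta = 142 + (56) = 198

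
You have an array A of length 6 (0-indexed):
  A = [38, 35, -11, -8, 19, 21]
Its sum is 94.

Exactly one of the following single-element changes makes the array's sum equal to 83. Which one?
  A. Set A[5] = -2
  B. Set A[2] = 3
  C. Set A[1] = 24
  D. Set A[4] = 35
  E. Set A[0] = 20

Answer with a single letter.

Answer: C

Derivation:
Option A: A[5] 21->-2, delta=-23, new_sum=94+(-23)=71
Option B: A[2] -11->3, delta=14, new_sum=94+(14)=108
Option C: A[1] 35->24, delta=-11, new_sum=94+(-11)=83 <-- matches target
Option D: A[4] 19->35, delta=16, new_sum=94+(16)=110
Option E: A[0] 38->20, delta=-18, new_sum=94+(-18)=76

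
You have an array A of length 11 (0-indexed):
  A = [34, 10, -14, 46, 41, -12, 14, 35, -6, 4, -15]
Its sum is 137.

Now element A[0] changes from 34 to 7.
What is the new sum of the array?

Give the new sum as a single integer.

Answer: 110

Derivation:
Old value at index 0: 34
New value at index 0: 7
Delta = 7 - 34 = -27
New sum = old_sum + delta = 137 + (-27) = 110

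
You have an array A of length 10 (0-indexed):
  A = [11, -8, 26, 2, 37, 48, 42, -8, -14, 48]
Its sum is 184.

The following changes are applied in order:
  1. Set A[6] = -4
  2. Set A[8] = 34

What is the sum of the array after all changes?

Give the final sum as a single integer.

Initial sum: 184
Change 1: A[6] 42 -> -4, delta = -46, sum = 138
Change 2: A[8] -14 -> 34, delta = 48, sum = 186

Answer: 186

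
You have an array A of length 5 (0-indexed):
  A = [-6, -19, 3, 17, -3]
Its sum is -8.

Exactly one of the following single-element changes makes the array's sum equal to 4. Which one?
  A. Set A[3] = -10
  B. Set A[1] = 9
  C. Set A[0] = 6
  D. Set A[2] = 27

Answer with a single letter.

Option A: A[3] 17->-10, delta=-27, new_sum=-8+(-27)=-35
Option B: A[1] -19->9, delta=28, new_sum=-8+(28)=20
Option C: A[0] -6->6, delta=12, new_sum=-8+(12)=4 <-- matches target
Option D: A[2] 3->27, delta=24, new_sum=-8+(24)=16

Answer: C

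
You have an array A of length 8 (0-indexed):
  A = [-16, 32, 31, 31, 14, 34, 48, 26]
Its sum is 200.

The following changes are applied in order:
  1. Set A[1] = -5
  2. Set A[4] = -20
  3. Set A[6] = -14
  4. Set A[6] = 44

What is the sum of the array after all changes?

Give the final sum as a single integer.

Initial sum: 200
Change 1: A[1] 32 -> -5, delta = -37, sum = 163
Change 2: A[4] 14 -> -20, delta = -34, sum = 129
Change 3: A[6] 48 -> -14, delta = -62, sum = 67
Change 4: A[6] -14 -> 44, delta = 58, sum = 125

Answer: 125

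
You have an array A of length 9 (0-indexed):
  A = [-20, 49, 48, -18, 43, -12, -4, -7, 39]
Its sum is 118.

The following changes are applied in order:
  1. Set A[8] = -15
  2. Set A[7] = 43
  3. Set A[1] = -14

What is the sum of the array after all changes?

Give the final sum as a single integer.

Answer: 51

Derivation:
Initial sum: 118
Change 1: A[8] 39 -> -15, delta = -54, sum = 64
Change 2: A[7] -7 -> 43, delta = 50, sum = 114
Change 3: A[1] 49 -> -14, delta = -63, sum = 51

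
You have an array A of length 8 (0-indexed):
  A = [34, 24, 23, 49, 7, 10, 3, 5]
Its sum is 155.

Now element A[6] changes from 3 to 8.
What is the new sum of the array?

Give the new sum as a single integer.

Answer: 160

Derivation:
Old value at index 6: 3
New value at index 6: 8
Delta = 8 - 3 = 5
New sum = old_sum + delta = 155 + (5) = 160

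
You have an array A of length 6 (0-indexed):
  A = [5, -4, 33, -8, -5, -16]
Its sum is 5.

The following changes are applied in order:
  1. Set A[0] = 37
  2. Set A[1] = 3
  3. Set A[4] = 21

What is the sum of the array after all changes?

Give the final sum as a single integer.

Initial sum: 5
Change 1: A[0] 5 -> 37, delta = 32, sum = 37
Change 2: A[1] -4 -> 3, delta = 7, sum = 44
Change 3: A[4] -5 -> 21, delta = 26, sum = 70

Answer: 70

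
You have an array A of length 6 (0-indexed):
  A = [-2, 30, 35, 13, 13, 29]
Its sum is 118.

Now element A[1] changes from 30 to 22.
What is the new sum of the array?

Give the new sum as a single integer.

Old value at index 1: 30
New value at index 1: 22
Delta = 22 - 30 = -8
New sum = old_sum + delta = 118 + (-8) = 110

Answer: 110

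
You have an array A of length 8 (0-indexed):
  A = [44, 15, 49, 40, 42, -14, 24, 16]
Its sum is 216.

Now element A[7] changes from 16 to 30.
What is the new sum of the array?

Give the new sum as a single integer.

Answer: 230

Derivation:
Old value at index 7: 16
New value at index 7: 30
Delta = 30 - 16 = 14
New sum = old_sum + delta = 216 + (14) = 230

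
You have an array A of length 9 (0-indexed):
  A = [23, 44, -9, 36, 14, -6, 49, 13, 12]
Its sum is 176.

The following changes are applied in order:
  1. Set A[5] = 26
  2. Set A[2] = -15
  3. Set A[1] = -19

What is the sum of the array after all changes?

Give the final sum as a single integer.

Answer: 139

Derivation:
Initial sum: 176
Change 1: A[5] -6 -> 26, delta = 32, sum = 208
Change 2: A[2] -9 -> -15, delta = -6, sum = 202
Change 3: A[1] 44 -> -19, delta = -63, sum = 139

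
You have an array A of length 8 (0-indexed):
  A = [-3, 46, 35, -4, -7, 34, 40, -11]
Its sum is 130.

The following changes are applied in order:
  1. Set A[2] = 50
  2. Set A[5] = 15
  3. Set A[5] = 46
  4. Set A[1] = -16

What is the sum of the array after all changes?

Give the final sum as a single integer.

Initial sum: 130
Change 1: A[2] 35 -> 50, delta = 15, sum = 145
Change 2: A[5] 34 -> 15, delta = -19, sum = 126
Change 3: A[5] 15 -> 46, delta = 31, sum = 157
Change 4: A[1] 46 -> -16, delta = -62, sum = 95

Answer: 95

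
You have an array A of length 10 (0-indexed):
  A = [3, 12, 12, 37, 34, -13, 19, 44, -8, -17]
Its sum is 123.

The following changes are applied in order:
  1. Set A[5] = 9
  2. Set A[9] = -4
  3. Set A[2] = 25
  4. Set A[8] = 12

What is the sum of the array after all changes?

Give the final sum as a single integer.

Initial sum: 123
Change 1: A[5] -13 -> 9, delta = 22, sum = 145
Change 2: A[9] -17 -> -4, delta = 13, sum = 158
Change 3: A[2] 12 -> 25, delta = 13, sum = 171
Change 4: A[8] -8 -> 12, delta = 20, sum = 191

Answer: 191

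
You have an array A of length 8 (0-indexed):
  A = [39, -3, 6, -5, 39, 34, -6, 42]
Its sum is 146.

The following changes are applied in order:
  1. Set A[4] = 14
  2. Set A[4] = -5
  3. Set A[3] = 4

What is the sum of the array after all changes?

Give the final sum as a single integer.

Answer: 111

Derivation:
Initial sum: 146
Change 1: A[4] 39 -> 14, delta = -25, sum = 121
Change 2: A[4] 14 -> -5, delta = -19, sum = 102
Change 3: A[3] -5 -> 4, delta = 9, sum = 111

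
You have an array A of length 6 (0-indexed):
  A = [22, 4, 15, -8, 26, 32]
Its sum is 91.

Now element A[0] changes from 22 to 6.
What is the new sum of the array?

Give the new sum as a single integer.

Answer: 75

Derivation:
Old value at index 0: 22
New value at index 0: 6
Delta = 6 - 22 = -16
New sum = old_sum + delta = 91 + (-16) = 75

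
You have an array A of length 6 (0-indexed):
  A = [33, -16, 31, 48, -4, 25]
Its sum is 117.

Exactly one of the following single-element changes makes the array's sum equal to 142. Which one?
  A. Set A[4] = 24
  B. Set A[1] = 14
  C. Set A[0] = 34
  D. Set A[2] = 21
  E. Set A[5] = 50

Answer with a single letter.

Answer: E

Derivation:
Option A: A[4] -4->24, delta=28, new_sum=117+(28)=145
Option B: A[1] -16->14, delta=30, new_sum=117+(30)=147
Option C: A[0] 33->34, delta=1, new_sum=117+(1)=118
Option D: A[2] 31->21, delta=-10, new_sum=117+(-10)=107
Option E: A[5] 25->50, delta=25, new_sum=117+(25)=142 <-- matches target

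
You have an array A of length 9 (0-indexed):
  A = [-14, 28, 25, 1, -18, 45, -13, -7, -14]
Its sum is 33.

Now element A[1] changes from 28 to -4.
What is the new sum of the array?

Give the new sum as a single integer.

Answer: 1

Derivation:
Old value at index 1: 28
New value at index 1: -4
Delta = -4 - 28 = -32
New sum = old_sum + delta = 33 + (-32) = 1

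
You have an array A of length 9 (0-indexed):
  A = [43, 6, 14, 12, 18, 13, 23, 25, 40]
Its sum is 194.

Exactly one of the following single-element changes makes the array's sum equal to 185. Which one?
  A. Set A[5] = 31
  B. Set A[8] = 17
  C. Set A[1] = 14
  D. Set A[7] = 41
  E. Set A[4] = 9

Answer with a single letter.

Answer: E

Derivation:
Option A: A[5] 13->31, delta=18, new_sum=194+(18)=212
Option B: A[8] 40->17, delta=-23, new_sum=194+(-23)=171
Option C: A[1] 6->14, delta=8, new_sum=194+(8)=202
Option D: A[7] 25->41, delta=16, new_sum=194+(16)=210
Option E: A[4] 18->9, delta=-9, new_sum=194+(-9)=185 <-- matches target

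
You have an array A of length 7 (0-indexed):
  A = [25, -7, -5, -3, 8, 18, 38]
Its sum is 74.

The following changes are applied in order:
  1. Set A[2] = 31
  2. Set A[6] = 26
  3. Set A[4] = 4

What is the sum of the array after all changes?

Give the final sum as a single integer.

Initial sum: 74
Change 1: A[2] -5 -> 31, delta = 36, sum = 110
Change 2: A[6] 38 -> 26, delta = -12, sum = 98
Change 3: A[4] 8 -> 4, delta = -4, sum = 94

Answer: 94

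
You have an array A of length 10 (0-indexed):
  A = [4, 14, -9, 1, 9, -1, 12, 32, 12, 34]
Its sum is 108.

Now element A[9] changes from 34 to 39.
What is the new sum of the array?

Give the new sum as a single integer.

Answer: 113

Derivation:
Old value at index 9: 34
New value at index 9: 39
Delta = 39 - 34 = 5
New sum = old_sum + delta = 108 + (5) = 113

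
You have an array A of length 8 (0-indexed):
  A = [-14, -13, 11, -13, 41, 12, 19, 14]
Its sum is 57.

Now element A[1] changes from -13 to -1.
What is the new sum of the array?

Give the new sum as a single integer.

Old value at index 1: -13
New value at index 1: -1
Delta = -1 - -13 = 12
New sum = old_sum + delta = 57 + (12) = 69

Answer: 69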